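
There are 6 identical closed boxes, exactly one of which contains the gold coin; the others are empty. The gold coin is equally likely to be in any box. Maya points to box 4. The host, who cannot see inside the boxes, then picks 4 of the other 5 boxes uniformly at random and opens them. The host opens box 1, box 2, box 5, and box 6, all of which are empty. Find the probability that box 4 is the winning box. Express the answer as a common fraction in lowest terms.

Condition on the true location of the gold coin.
If it is in any of boxes 1, 2, 5, and 6 (prior 1/6 each): that box was opened and seen not to hold the prize — ruled out; weight (1/6)·0 = 0 each.
If it is in either of boxes 3 and 4 (prior 1/6 each): the host picks exactly this set with probability 1/5 regardless, and none is the prize; weight (1/6)·(1/5) = 1/30 each.
The weights sum to 1/15.
So P(the gold coin in box 4 | the host opened box 1, box 2, box 5, and box 6) = (1/30) / (1/15) = 1/2.

1/2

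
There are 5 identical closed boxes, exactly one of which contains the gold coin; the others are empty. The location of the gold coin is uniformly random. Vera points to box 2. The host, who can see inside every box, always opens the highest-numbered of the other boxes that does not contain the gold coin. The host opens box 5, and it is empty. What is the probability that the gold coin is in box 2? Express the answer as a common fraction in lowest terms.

Apply Bayes' rule, conditioning on where the gold coin actually is.
If it is in any of boxes 1, 2, 3, and 4 (prior 1/5 each): box 5 is the highest-numbered option available, probability 1; weight (1/5)·1 = 1/5 each.
If it is in box 5 (prior 1/5): the host opened box 5, so this case is ruled out; weight (1/5)·0 = 0.
The weights sum to 4/5.
So P(the gold coin in box 2 | the host opened box 5) = (1/5) / (4/5) = 1/4.

1/4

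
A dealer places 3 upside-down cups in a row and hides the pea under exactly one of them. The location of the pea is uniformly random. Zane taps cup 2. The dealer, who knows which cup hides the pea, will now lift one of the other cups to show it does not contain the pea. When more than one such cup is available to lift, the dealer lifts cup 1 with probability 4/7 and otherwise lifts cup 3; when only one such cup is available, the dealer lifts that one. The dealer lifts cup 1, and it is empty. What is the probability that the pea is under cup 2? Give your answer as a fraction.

Condition on the true location of the pea.
If it is under cup 1 (prior 1/3): the dealer opened cup 1, so this case is ruled out; weight (1/3)·0 = 0.
If it is under cup 2 (prior 1/3): cup 1 is available, opened with probability 4/7; weight (1/3)·(4/7) = 4/21.
If it is under cup 3 (prior 1/3): only cup 1 is available, probability 1; weight (1/3)·1 = 1/3.
The weights sum to 11/21.
So P(the pea under cup 2 | the dealer opened cup 1) = (4/21) / (11/21) = 4/11.

4/11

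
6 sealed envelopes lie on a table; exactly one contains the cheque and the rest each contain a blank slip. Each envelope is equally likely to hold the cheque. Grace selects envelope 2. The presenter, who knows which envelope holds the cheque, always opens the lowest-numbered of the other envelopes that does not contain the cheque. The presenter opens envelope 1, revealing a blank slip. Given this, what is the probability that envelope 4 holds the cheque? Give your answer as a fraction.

1/5

Condition on the true location of the cheque.
If it is in envelope 1 (prior 1/6): the presenter opened envelope 1, so this case is ruled out; weight (1/6)·0 = 0.
If it is in any of envelopes 2, 3, 4, 5, and 6 (prior 1/6 each): envelope 1 is the lowest-numbered option available, probability 1; weight (1/6)·1 = 1/6 each.
The weights sum to 5/6.
So P(the cheque in envelope 4 | the presenter opened envelope 1) = (1/6) / (5/6) = 1/5.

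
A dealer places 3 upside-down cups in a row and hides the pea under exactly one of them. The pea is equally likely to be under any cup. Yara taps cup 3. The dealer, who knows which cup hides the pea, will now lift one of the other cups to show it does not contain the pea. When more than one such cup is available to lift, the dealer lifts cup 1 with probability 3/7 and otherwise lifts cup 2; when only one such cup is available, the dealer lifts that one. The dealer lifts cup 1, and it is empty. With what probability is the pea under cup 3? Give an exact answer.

3/10

Condition on the true location of the pea.
If it is under cup 1 (prior 1/3): the dealer opened cup 1, so this case is ruled out; weight (1/3)·0 = 0.
If it is under cup 2 (prior 1/3): only cup 1 is available, probability 1; weight (1/3)·1 = 1/3.
If it is under cup 3 (prior 1/3): cup 1 is available, opened with probability 3/7; weight (1/3)·(3/7) = 1/7.
The weights sum to 10/21.
So P(the pea under cup 3 | the dealer opened cup 1) = (1/7) / (10/21) = 3/10.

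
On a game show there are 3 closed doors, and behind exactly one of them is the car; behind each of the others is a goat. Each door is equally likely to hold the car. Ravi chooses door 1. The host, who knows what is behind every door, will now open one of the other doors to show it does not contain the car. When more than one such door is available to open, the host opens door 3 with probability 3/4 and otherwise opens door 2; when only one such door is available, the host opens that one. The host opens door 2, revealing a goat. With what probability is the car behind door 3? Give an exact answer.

Consider each possible location of the car in turn.
If it is behind door 1 (prior 1/3): door 3 is available but not opened, probability 1/4; weight (1/3)·(1/4) = 1/12.
If it is behind door 2 (prior 1/3): the host opened door 2, so this case is ruled out; weight (1/3)·0 = 0.
If it is behind door 3 (prior 1/3): only door 2 is available, probability 1; weight (1/3)·1 = 1/3.
The weights sum to 5/12.
So P(the car behind door 3 | the host opened door 2) = (1/3) / (5/12) = 4/5.

4/5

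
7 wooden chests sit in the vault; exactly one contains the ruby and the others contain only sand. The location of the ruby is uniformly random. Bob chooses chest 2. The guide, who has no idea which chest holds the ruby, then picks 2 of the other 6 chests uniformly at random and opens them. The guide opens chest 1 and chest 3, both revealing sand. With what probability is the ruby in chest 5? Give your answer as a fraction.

1/5

Condition on the true location of the ruby.
If it is in either of chests 1 and 3 (prior 1/7 each): that chest was opened and seen not to hold the prize — ruled out; weight (1/7)·0 = 0 each.
If it is in any of chests 2, 4, 5, 6, and 7 (prior 1/7 each): the guide picks exactly this set with probability 1/15 regardless, and none is the prize; weight (1/7)·(1/15) = 1/105 each.
The weights sum to 1/21.
So P(the ruby in chest 5 | the guide opened chest 1 and chest 3) = (1/105) / (1/21) = 1/5.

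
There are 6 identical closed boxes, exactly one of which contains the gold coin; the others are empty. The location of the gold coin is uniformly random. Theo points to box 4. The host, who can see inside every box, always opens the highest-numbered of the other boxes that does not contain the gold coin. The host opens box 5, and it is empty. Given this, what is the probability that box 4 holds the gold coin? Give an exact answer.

0

Condition on the true location of the gold coin.
If it is in any of boxes 1, 2, 3, and 4 (prior 1/6 each): the host would have opened box 6 instead, probability 0; weight (1/6)·0 = 0 each.
If it is in box 5 (prior 1/6): the host opened box 5, so this case is ruled out; weight (1/6)·0 = 0.
If it is in box 6 (prior 1/6): box 5 is the highest-numbered option available, probability 1; weight (1/6)·1 = 1/6.
The weights sum to 1/6.
So P(the gold coin in box 4 | the host opened box 5) = 0 / (1/6) = 0.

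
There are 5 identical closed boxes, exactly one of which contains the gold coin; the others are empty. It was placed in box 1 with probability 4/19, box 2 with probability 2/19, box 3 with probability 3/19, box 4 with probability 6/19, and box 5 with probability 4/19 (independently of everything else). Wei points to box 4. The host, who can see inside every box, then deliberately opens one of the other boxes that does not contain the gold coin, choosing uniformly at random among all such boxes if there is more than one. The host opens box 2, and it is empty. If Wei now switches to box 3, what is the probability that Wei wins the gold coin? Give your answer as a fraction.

6/31

Apply Bayes' rule, conditioning on where the gold coin actually is.
If it is in either of boxes 1 and 5 (prior 4/19 each): the host has 3 equally likely choices, so probability 1/3; weight (4/19)·(1/3) = 4/57 each.
If it is in box 2 (prior 2/19): the host opened box 2, so this case is ruled out; weight (2/19)·0 = 0.
If it is in box 3 (prior 3/19): the host has 3 equally likely choices, so probability 1/3; weight (3/19)·(1/3) = 1/19.
If it is in box 4 (prior 6/19): the host has 4 equally likely choices, so probability 1/4; weight (6/19)·(1/4) = 3/38.
The weights sum to 31/114.
So P(the gold coin in box 3 | the host opened box 2) = (1/19) / (31/114) = 6/31.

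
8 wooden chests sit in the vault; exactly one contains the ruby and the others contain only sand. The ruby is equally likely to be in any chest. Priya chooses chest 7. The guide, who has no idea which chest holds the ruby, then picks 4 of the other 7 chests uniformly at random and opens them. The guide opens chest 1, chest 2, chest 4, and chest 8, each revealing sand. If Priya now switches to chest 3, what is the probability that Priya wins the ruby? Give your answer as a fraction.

Apply Bayes' rule, conditioning on where the ruby actually is.
If it is in any of chests 1, 2, 4, and 8 (prior 1/8 each): that chest was opened and seen not to hold the prize — ruled out; weight (1/8)·0 = 0 each.
If it is in any of chests 3, 5, 6, and 7 (prior 1/8 each): the guide picks exactly this set with probability 1/35 regardless, and none is the prize; weight (1/8)·(1/35) = 1/280 each.
The weights sum to 1/70.
So P(the ruby in chest 3 | the guide opened chest 1, chest 2, chest 4, and chest 8) = (1/280) / (1/70) = 1/4.

1/4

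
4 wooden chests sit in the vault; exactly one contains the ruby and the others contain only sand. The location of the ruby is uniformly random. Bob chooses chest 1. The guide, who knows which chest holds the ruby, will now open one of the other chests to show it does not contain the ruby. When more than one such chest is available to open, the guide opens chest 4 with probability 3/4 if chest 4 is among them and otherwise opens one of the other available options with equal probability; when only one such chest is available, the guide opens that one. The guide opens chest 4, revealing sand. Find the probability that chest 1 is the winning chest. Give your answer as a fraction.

1/3

Apply Bayes' rule, conditioning on where the ruby actually is.
If it is in any of chests 1, 2, and 3 (prior 1/4 each): chest 4 is available, opened with probability 3/4; weight (1/4)·(3/4) = 3/16 each.
If it is in chest 4 (prior 1/4): the guide opened chest 4, so this case is ruled out; weight (1/4)·0 = 0.
The weights sum to 9/16.
So P(the ruby in chest 1 | the guide opened chest 4) = (3/16) / (9/16) = 1/3.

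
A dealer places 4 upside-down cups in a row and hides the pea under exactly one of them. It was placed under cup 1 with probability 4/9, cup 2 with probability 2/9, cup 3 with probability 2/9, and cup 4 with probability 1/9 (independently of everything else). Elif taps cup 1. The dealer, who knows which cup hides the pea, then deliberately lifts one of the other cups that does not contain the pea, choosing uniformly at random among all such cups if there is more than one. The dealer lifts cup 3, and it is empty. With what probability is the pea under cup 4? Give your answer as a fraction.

Consider each possible location of the pea in turn.
If it is under cup 1 (prior 4/9): the dealer has 3 equally likely choices, so probability 1/3; weight (4/9)·(1/3) = 4/27.
If it is under cup 2 (prior 2/9): the dealer has 2 equally likely choices, so probability 1/2; weight (2/9)·(1/2) = 1/9.
If it is under cup 3 (prior 2/9): the dealer opened cup 3, so this case is ruled out; weight (2/9)·0 = 0.
If it is under cup 4 (prior 1/9): the dealer has 2 equally likely choices, so probability 1/2; weight (1/9)·(1/2) = 1/18.
The weights sum to 17/54.
So P(the pea under cup 4 | the dealer opened cup 3) = (1/18) / (17/54) = 3/17.

3/17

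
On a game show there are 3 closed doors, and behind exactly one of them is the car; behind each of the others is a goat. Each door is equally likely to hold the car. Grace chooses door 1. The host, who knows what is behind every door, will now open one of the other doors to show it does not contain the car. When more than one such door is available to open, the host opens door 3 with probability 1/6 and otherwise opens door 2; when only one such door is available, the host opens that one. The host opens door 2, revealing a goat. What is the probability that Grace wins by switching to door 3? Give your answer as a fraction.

6/11

Consider each possible location of the car in turn.
If it is behind door 1 (prior 1/3): door 3 is available but not opened, probability 5/6; weight (1/3)·(5/6) = 5/18.
If it is behind door 2 (prior 1/3): the host opened door 2, so this case is ruled out; weight (1/3)·0 = 0.
If it is behind door 3 (prior 1/3): only door 2 is available, probability 1; weight (1/3)·1 = 1/3.
The weights sum to 11/18.
So P(the car behind door 3 | the host opened door 2) = (1/3) / (11/18) = 6/11.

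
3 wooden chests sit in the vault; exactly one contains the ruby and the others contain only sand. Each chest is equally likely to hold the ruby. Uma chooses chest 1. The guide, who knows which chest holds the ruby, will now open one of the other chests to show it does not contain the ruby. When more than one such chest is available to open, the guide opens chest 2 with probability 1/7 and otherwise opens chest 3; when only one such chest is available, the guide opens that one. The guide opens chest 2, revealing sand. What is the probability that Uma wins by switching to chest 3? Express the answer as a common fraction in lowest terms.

Condition on the true location of the ruby.
If it is in chest 1 (prior 1/3): chest 2 is available, opened with probability 1/7; weight (1/3)·(1/7) = 1/21.
If it is in chest 2 (prior 1/3): the guide opened chest 2, so this case is ruled out; weight (1/3)·0 = 0.
If it is in chest 3 (prior 1/3): only chest 2 is available, probability 1; weight (1/3)·1 = 1/3.
The weights sum to 8/21.
So P(the ruby in chest 3 | the guide opened chest 2) = (1/3) / (8/21) = 7/8.

7/8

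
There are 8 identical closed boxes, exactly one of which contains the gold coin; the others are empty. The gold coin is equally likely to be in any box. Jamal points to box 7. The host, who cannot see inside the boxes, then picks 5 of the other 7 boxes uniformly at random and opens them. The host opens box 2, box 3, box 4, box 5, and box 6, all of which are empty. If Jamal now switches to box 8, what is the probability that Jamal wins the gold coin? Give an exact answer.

1/3

Condition on the true location of the gold coin.
If it is in any of boxes 1, 7, and 8 (prior 1/8 each): the host picks exactly this set with probability 1/21 regardless, and none is the prize; weight (1/8)·(1/21) = 1/168 each.
If it is in any of boxes 2, 3, 4, 5, and 6 (prior 1/8 each): that box was opened and seen not to hold the prize — ruled out; weight (1/8)·0 = 0 each.
The weights sum to 1/56.
So P(the gold coin in box 8 | the host opened box 2, box 3, box 4, box 5, and box 6) = (1/168) / (1/56) = 1/3.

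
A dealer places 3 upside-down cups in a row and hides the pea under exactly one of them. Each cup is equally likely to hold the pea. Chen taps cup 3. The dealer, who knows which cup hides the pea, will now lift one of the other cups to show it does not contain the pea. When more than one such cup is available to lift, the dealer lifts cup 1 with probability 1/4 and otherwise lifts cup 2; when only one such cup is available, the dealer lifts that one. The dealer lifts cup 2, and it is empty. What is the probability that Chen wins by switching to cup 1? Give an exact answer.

4/7

Condition on the true location of the pea.
If it is under cup 1 (prior 1/3): only cup 2 is available, probability 1; weight (1/3)·1 = 1/3.
If it is under cup 2 (prior 1/3): the dealer opened cup 2, so this case is ruled out; weight (1/3)·0 = 0.
If it is under cup 3 (prior 1/3): cup 1 is available but not opened, probability 3/4; weight (1/3)·(3/4) = 1/4.
The weights sum to 7/12.
So P(the pea under cup 1 | the dealer opened cup 2) = (1/3) / (7/12) = 4/7.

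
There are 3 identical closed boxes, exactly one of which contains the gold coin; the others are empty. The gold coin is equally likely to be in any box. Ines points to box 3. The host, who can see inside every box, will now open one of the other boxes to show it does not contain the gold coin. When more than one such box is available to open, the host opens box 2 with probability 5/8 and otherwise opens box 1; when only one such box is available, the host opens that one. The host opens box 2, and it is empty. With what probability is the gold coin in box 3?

5/13

Condition on the true location of the gold coin.
If it is in box 1 (prior 1/3): only box 2 is available, probability 1; weight (1/3)·1 = 1/3.
If it is in box 2 (prior 1/3): the host opened box 2, so this case is ruled out; weight (1/3)·0 = 0.
If it is in box 3 (prior 1/3): box 2 is available, opened with probability 5/8; weight (1/3)·(5/8) = 5/24.
The weights sum to 13/24.
So P(the gold coin in box 3 | the host opened box 2) = (5/24) / (13/24) = 5/13.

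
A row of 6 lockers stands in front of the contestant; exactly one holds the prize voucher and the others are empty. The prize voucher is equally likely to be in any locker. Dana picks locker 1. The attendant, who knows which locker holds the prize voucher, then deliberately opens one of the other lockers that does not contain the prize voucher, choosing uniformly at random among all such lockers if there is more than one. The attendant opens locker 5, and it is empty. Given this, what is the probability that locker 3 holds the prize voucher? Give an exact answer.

5/24

Condition on the true location of the prize voucher.
If it is in locker 1 (prior 1/6): the attendant has 5 equally likely choices, so probability 1/5; weight (1/6)·(1/5) = 1/30.
If it is in any of lockers 2, 3, 4, and 6 (prior 1/6 each): the attendant has 4 equally likely choices, so probability 1/4; weight (1/6)·(1/4) = 1/24 each.
If it is in locker 5 (prior 1/6): the attendant opened locker 5, so this case is ruled out; weight (1/6)·0 = 0.
The weights sum to 1/5.
So P(the prize voucher in locker 3 | the attendant opened locker 5) = (1/24) / (1/5) = 5/24.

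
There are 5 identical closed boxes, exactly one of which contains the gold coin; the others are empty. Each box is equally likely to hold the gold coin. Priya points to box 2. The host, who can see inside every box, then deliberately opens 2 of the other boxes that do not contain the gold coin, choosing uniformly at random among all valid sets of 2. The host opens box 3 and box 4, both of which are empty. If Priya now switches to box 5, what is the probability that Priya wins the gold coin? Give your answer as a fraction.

2/5

Apply Bayes' rule, conditioning on where the gold coin actually is.
If it is in either of boxes 1 and 5 (prior 1/5 each): the host has 3 equally likely choices, so probability 1/3; weight (1/5)·(1/3) = 1/15 each.
If it is in box 2 (prior 1/5): the host has 6 equally likely choices, so probability 1/6; weight (1/5)·(1/6) = 1/30.
If it is in either of boxes 3 and 4 (prior 1/5 each): that box was opened and seen not to hold the prize — ruled out; weight (1/5)·0 = 0 each.
The weights sum to 1/6.
So P(the gold coin in box 5 | the host opened box 3 and box 4) = (1/15) / (1/6) = 2/5.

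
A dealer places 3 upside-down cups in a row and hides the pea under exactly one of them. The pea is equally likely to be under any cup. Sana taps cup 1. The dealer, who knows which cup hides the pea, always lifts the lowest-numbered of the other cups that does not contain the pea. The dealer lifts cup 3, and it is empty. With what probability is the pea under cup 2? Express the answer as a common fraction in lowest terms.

Condition on the true location of the pea.
If it is under cup 1 (prior 1/3): the dealer would have opened cup 2 instead, probability 0; weight (1/3)·0 = 0.
If it is under cup 2 (prior 1/3): cup 3 is the lowest-numbered option available, probability 1; weight (1/3)·1 = 1/3.
If it is under cup 3 (prior 1/3): the dealer opened cup 3, so this case is ruled out; weight (1/3)·0 = 0.
The weights sum to 1/3.
So P(the pea under cup 2 | the dealer opened cup 3) = (1/3) / (1/3) = 1.

1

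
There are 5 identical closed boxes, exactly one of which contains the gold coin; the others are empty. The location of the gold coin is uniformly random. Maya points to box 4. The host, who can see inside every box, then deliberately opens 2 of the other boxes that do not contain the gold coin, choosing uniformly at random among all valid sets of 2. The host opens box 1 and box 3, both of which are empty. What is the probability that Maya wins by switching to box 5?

Apply Bayes' rule, conditioning on where the gold coin actually is.
If it is in either of boxes 1 and 3 (prior 1/5 each): that box was opened and seen not to hold the prize — ruled out; weight (1/5)·0 = 0 each.
If it is in either of boxes 2 and 5 (prior 1/5 each): the host has 3 equally likely choices, so probability 1/3; weight (1/5)·(1/3) = 1/15 each.
If it is in box 4 (prior 1/5): the host has 6 equally likely choices, so probability 1/6; weight (1/5)·(1/6) = 1/30.
The weights sum to 1/6.
So P(the gold coin in box 5 | the host opened box 1 and box 3) = (1/15) / (1/6) = 2/5.

2/5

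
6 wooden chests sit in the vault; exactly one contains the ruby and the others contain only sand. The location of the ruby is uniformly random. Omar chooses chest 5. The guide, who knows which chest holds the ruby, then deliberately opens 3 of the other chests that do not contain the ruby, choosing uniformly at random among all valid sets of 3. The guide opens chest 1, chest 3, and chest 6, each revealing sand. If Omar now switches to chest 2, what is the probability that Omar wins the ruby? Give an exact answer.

Apply Bayes' rule, conditioning on where the ruby actually is.
If it is in any of chests 1, 3, and 6 (prior 1/6 each): that chest was opened and seen not to hold the prize — ruled out; weight (1/6)·0 = 0 each.
If it is in either of chests 2 and 4 (prior 1/6 each): the guide has 4 equally likely choices, so probability 1/4; weight (1/6)·(1/4) = 1/24 each.
If it is in chest 5 (prior 1/6): the guide has 10 equally likely choices, so probability 1/10; weight (1/6)·(1/10) = 1/60.
The weights sum to 1/10.
So P(the ruby in chest 2 | the guide opened chest 1, chest 3, and chest 6) = (1/24) / (1/10) = 5/12.

5/12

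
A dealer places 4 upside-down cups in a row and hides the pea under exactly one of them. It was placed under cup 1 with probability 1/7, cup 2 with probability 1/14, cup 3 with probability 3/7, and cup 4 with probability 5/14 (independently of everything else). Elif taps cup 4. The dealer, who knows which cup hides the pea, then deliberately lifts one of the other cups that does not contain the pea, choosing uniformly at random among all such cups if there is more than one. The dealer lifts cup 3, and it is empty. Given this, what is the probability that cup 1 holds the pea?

6/19

Condition on the true location of the pea.
If it is under cup 1 (prior 1/7): the dealer has 2 equally likely choices, so probability 1/2; weight (1/7)·(1/2) = 1/14.
If it is under cup 2 (prior 1/14): the dealer has 2 equally likely choices, so probability 1/2; weight (1/14)·(1/2) = 1/28.
If it is under cup 3 (prior 3/7): the dealer opened cup 3, so this case is ruled out; weight (3/7)·0 = 0.
If it is under cup 4 (prior 5/14): the dealer has 3 equally likely choices, so probability 1/3; weight (5/14)·(1/3) = 5/42.
The weights sum to 19/84.
So P(the pea under cup 1 | the dealer opened cup 3) = (1/14) / (19/84) = 6/19.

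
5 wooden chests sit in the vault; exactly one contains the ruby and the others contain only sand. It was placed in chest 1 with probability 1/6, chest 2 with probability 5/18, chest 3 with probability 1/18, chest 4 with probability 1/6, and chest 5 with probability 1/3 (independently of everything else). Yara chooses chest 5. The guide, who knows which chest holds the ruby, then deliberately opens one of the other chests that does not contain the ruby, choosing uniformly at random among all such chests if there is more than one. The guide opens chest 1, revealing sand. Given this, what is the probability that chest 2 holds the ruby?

Condition on the true location of the ruby.
If it is in chest 1 (prior 1/6): the guide opened chest 1, so this case is ruled out; weight (1/6)·0 = 0.
If it is in chest 2 (prior 5/18): the guide has 3 equally likely choices, so probability 1/3; weight (5/18)·(1/3) = 5/54.
If it is in chest 3 (prior 1/18): the guide has 3 equally likely choices, so probability 1/3; weight (1/18)·(1/3) = 1/54.
If it is in chest 4 (prior 1/6): the guide has 3 equally likely choices, so probability 1/3; weight (1/6)·(1/3) = 1/18.
If it is in chest 5 (prior 1/3): the guide has 4 equally likely choices, so probability 1/4; weight (1/3)·(1/4) = 1/12.
The weights sum to 1/4.
So P(the ruby in chest 2 | the guide opened chest 1) = (5/54) / (1/4) = 10/27.

10/27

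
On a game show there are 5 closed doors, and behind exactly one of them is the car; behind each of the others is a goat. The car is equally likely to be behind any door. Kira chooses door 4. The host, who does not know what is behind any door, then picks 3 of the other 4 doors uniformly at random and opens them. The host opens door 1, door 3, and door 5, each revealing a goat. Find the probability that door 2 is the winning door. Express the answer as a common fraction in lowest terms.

Consider each possible location of the car in turn.
If it is behind any of doors 1, 3, and 5 (prior 1/5 each): that door was opened and seen not to hold the prize — ruled out; weight (1/5)·0 = 0 each.
If it is behind either of doors 2 and 4 (prior 1/5 each): the host picks exactly this set with probability 1/4 regardless, and none is the prize; weight (1/5)·(1/4) = 1/20 each.
The weights sum to 1/10.
So P(the car behind door 2 | the host opened door 1, door 3, and door 5) = (1/20) / (1/10) = 1/2.

1/2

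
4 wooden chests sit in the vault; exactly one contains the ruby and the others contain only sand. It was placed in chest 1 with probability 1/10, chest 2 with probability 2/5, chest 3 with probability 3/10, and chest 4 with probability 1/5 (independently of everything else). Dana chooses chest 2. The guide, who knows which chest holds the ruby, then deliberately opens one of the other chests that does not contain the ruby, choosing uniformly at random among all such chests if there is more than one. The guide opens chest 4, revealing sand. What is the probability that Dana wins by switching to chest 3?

9/20

Apply Bayes' rule, conditioning on where the ruby actually is.
If it is in chest 1 (prior 1/10): the guide has 2 equally likely choices, so probability 1/2; weight (1/10)·(1/2) = 1/20.
If it is in chest 2 (prior 2/5): the guide has 3 equally likely choices, so probability 1/3; weight (2/5)·(1/3) = 2/15.
If it is in chest 3 (prior 3/10): the guide has 2 equally likely choices, so probability 1/2; weight (3/10)·(1/2) = 3/20.
If it is in chest 4 (prior 1/5): the guide opened chest 4, so this case is ruled out; weight (1/5)·0 = 0.
The weights sum to 1/3.
So P(the ruby in chest 3 | the guide opened chest 4) = (3/20) / (1/3) = 9/20.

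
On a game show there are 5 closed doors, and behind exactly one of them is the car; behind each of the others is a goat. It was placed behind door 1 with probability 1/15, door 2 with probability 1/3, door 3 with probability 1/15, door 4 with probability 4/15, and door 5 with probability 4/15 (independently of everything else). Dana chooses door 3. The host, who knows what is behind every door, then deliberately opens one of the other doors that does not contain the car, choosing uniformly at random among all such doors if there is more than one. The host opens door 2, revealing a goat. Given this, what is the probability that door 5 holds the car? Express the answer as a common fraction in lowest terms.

Condition on the true location of the car.
If it is behind door 1 (prior 1/15): the host has 3 equally likely choices, so probability 1/3; weight (1/15)·(1/3) = 1/45.
If it is behind door 2 (prior 1/3): the host opened door 2, so this case is ruled out; weight (1/3)·0 = 0.
If it is behind door 3 (prior 1/15): the host has 4 equally likely choices, so probability 1/4; weight (1/15)·(1/4) = 1/60.
If it is behind either of doors 4 and 5 (prior 4/15 each): the host has 3 equally likely choices, so probability 1/3; weight (4/15)·(1/3) = 4/45 each.
The weights sum to 13/60.
So P(the car behind door 5 | the host opened door 2) = (4/45) / (13/60) = 16/39.

16/39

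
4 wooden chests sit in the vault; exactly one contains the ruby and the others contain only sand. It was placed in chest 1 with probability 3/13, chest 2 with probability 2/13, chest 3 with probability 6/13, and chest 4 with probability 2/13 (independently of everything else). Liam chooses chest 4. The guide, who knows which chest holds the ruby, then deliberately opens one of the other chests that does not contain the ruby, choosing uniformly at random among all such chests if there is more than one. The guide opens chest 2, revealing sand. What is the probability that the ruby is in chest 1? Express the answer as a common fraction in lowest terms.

Condition on the true location of the ruby.
If it is in chest 1 (prior 3/13): the guide has 2 equally likely choices, so probability 1/2; weight (3/13)·(1/2) = 3/26.
If it is in chest 2 (prior 2/13): the guide opened chest 2, so this case is ruled out; weight (2/13)·0 = 0.
If it is in chest 3 (prior 6/13): the guide has 2 equally likely choices, so probability 1/2; weight (6/13)·(1/2) = 3/13.
If it is in chest 4 (prior 2/13): the guide has 3 equally likely choices, so probability 1/3; weight (2/13)·(1/3) = 2/39.
The weights sum to 31/78.
So P(the ruby in chest 1 | the guide opened chest 2) = (3/26) / (31/78) = 9/31.

9/31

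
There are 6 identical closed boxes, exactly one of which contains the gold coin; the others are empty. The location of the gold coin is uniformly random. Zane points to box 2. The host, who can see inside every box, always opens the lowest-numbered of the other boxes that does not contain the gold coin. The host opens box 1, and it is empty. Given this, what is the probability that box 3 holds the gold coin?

Condition on the true location of the gold coin.
If it is in box 1 (prior 1/6): the host opened box 1, so this case is ruled out; weight (1/6)·0 = 0.
If it is in any of boxes 2, 3, 4, 5, and 6 (prior 1/6 each): box 1 is the lowest-numbered option available, probability 1; weight (1/6)·1 = 1/6 each.
The weights sum to 5/6.
So P(the gold coin in box 3 | the host opened box 1) = (1/6) / (5/6) = 1/5.

1/5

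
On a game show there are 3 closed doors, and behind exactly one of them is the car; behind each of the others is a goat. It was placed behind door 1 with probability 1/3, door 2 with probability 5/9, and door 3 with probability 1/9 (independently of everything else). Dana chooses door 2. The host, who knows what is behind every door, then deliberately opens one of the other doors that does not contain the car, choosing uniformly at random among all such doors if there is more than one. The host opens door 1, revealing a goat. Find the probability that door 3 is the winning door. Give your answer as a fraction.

Apply Bayes' rule, conditioning on where the car actually is.
If it is behind door 1 (prior 1/3): the host opened door 1, so this case is ruled out; weight (1/3)·0 = 0.
If it is behind door 2 (prior 5/9): the host has 2 equally likely choices, so probability 1/2; weight (5/9)·(1/2) = 5/18.
If it is behind door 3 (prior 1/9): the host has no choice, probability 1; weight (1/9)·1 = 1/9.
The weights sum to 7/18.
So P(the car behind door 3 | the host opened door 1) = (1/9) / (7/18) = 2/7.

2/7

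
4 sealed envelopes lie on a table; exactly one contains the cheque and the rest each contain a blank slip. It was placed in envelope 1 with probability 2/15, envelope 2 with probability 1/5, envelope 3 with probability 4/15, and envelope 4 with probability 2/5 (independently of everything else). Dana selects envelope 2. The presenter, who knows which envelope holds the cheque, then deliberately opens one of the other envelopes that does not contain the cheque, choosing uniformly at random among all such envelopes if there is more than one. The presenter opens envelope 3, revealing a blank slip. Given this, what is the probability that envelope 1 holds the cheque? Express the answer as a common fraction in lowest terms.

1/5

Apply Bayes' rule, conditioning on where the cheque actually is.
If it is in envelope 1 (prior 2/15): the presenter has 2 equally likely choices, so probability 1/2; weight (2/15)·(1/2) = 1/15.
If it is in envelope 2 (prior 1/5): the presenter has 3 equally likely choices, so probability 1/3; weight (1/5)·(1/3) = 1/15.
If it is in envelope 3 (prior 4/15): the presenter opened envelope 3, so this case is ruled out; weight (4/15)·0 = 0.
If it is in envelope 4 (prior 2/5): the presenter has 2 equally likely choices, so probability 1/2; weight (2/5)·(1/2) = 1/5.
The weights sum to 1/3.
So P(the cheque in envelope 1 | the presenter opened envelope 3) = (1/15) / (1/3) = 1/5.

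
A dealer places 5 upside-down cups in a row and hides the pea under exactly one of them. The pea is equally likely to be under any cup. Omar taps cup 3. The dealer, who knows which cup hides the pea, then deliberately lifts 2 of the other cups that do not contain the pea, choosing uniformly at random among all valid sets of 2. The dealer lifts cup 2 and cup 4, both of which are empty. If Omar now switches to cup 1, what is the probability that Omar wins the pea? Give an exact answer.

Condition on the true location of the pea.
If it is under either of cups 1 and 5 (prior 1/5 each): the dealer has 3 equally likely choices, so probability 1/3; weight (1/5)·(1/3) = 1/15 each.
If it is under either of cups 2 and 4 (prior 1/5 each): that cup was opened and seen not to hold the prize — ruled out; weight (1/5)·0 = 0 each.
If it is under cup 3 (prior 1/5): the dealer has 6 equally likely choices, so probability 1/6; weight (1/5)·(1/6) = 1/30.
The weights sum to 1/6.
So P(the pea under cup 1 | the dealer opened cup 2 and cup 4) = (1/15) / (1/6) = 2/5.

2/5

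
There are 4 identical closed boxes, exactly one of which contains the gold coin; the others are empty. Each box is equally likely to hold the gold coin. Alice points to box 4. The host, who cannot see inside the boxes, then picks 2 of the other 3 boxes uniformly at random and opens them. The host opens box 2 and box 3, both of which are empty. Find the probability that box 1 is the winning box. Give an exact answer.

1/2

Condition on the true location of the gold coin.
If it is in either of boxes 1 and 4 (prior 1/4 each): the host picks exactly this set with probability 1/3 regardless, and none is the prize; weight (1/4)·(1/3) = 1/12 each.
If it is in either of boxes 2 and 3 (prior 1/4 each): that box was opened and seen not to hold the prize — ruled out; weight (1/4)·0 = 0 each.
The weights sum to 1/6.
So P(the gold coin in box 1 | the host opened box 2 and box 3) = (1/12) / (1/6) = 1/2.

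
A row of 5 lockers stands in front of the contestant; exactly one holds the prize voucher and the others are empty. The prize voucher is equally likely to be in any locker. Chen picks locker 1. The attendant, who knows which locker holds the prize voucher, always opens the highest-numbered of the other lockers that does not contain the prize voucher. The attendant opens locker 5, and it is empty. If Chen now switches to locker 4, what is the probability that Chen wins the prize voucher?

1/4

Consider each possible location of the prize voucher in turn.
If it is in any of lockers 1, 2, 3, and 4 (prior 1/5 each): locker 5 is the highest-numbered option available, probability 1; weight (1/5)·1 = 1/5 each.
If it is in locker 5 (prior 1/5): the attendant opened locker 5, so this case is ruled out; weight (1/5)·0 = 0.
The weights sum to 4/5.
So P(the prize voucher in locker 4 | the attendant opened locker 5) = (1/5) / (4/5) = 1/4.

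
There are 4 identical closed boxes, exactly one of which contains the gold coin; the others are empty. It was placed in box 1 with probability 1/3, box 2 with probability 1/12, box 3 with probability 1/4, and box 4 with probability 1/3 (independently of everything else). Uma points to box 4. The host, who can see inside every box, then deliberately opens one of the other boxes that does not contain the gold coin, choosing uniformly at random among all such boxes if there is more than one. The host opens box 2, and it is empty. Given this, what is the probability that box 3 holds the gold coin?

Condition on the true location of the gold coin.
If it is in box 1 (prior 1/3): the host has 2 equally likely choices, so probability 1/2; weight (1/3)·(1/2) = 1/6.
If it is in box 2 (prior 1/12): the host opened box 2, so this case is ruled out; weight (1/12)·0 = 0.
If it is in box 3 (prior 1/4): the host has 2 equally likely choices, so probability 1/2; weight (1/4)·(1/2) = 1/8.
If it is in box 4 (prior 1/3): the host has 3 equally likely choices, so probability 1/3; weight (1/3)·(1/3) = 1/9.
The weights sum to 29/72.
So P(the gold coin in box 3 | the host opened box 2) = (1/8) / (29/72) = 9/29.

9/29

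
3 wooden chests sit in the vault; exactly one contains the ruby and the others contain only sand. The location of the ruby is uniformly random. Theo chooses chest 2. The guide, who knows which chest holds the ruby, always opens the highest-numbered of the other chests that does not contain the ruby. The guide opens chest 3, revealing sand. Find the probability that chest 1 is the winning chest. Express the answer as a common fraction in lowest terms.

Condition on the true location of the ruby.
If it is in either of chests 1 and 2 (prior 1/3 each): chest 3 is the highest-numbered option available, probability 1; weight (1/3)·1 = 1/3 each.
If it is in chest 3 (prior 1/3): the guide opened chest 3, so this case is ruled out; weight (1/3)·0 = 0.
The weights sum to 2/3.
So P(the ruby in chest 1 | the guide opened chest 3) = (1/3) / (2/3) = 1/2.

1/2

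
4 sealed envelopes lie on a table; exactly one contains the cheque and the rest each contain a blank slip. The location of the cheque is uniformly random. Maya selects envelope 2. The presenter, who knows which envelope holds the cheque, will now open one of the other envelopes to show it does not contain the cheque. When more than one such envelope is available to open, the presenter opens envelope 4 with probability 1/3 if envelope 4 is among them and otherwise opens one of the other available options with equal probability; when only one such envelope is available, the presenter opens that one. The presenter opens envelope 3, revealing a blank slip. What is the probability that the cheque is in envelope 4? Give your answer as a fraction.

Condition on the true location of the cheque.
If it is in envelope 1 (prior 1/4): envelope 4 is available but not opened, probability 2/3; weight (1/4)·(2/3) = 1/6.
If it is in envelope 2 (prior 1/4): envelope 4 is available but not opened; envelope 3 gets probability (1 − 1/3)/2 = 1/3; weight (1/4)·(1/3) = 1/12.
If it is in envelope 3 (prior 1/4): the presenter opened envelope 3, so this case is ruled out; weight (1/4)·0 = 0.
If it is in envelope 4 (prior 1/4): envelope 4 holds the prize so is unavailable; the presenter chooses uniformly among the 2 others, probability 1/2; weight (1/4)·(1/2) = 1/8.
The weights sum to 3/8.
So P(the cheque in envelope 4 | the presenter opened envelope 3) = (1/8) / (3/8) = 1/3.

1/3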